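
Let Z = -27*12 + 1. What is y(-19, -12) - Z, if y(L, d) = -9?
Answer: 314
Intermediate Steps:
Z = -323 (Z = -324 + 1 = -323)
y(-19, -12) - Z = -9 - 1*(-323) = -9 + 323 = 314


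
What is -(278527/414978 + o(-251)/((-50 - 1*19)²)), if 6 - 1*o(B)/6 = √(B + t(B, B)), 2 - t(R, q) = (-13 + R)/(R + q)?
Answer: -149000695/219523362 + 2*I*√1746709/132779 ≈ -0.67875 + 0.019907*I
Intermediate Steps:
t(R, q) = 2 - (-13 + R)/(R + q)
o(B) = 36 - 6*√(B + (13 + 3*B)/(2*B)) (o(B) = 36 - 6*√(B + (13 + B + 2*B)/(B + B)) = 36 - 6*√(B + (13 + 3*B)/((2*B))) = 36 - 6*√(B + (1/(2*B))*(13 + 3*B)) = 36 - 6*√(B + (13 + 3*B)/(2*B)))
-(278527/414978 + o(-251)/((-50 - 1*19)²)) = -(278527/414978 + (36 - 3*√(6 + 4*(-251) + 26/(-251)))/((-50 - 1*19)²)) = -(278527*(1/414978) + (36 - 3*√(6 - 1004 + 26*(-1/251)))/((-50 - 19)²)) = -(278527/414978 + (36 - 3*√(6 - 1004 - 26/251))/((-69)²)) = -(278527/414978 + (36 - 18*I*√1746709/251)/4761) = -(278527/414978 + (36 - 18*I*√1746709/251)*(1/4761)) = -(278527/414978 + (4/529 - 2*I*√1746709/132779)) = -(149000695/219523362 - 2*I*√1746709/132779) = -149000695/219523362 + 2*I*√1746709/132779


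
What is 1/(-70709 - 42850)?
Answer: -1/113559 ≈ -8.8060e-6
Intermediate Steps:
1/(-70709 - 42850) = 1/(-113559) = -1/113559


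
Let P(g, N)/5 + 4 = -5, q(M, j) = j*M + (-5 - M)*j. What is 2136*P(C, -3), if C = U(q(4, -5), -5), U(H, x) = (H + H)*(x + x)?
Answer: -96120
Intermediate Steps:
q(M, j) = M*j + j*(-5 - M)
U(H, x) = 4*H*x (U(H, x) = (2*H)*(2*x) = 4*H*x)
C = -500 (C = 4*(-5*(-5))*(-5) = 4*25*(-5) = -500)
P(g, N) = -45 (P(g, N) = -20 + 5*(-5) = -20 - 25 = -45)
2136*P(C, -3) = 2136*(-45) = -96120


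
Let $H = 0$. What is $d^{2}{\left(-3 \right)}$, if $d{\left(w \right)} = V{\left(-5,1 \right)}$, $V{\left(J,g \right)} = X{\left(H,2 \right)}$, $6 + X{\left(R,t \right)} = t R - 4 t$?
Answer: $196$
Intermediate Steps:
$X{\left(R,t \right)} = -6 - 4 t + R t$ ($X{\left(R,t \right)} = -6 + \left(t R - 4 t\right) = -6 + \left(R t - 4 t\right) = -6 + \left(- 4 t + R t\right) = -6 - 4 t + R t$)
$V{\left(J,g \right)} = -14$ ($V{\left(J,g \right)} = -6 - 8 + 0 \cdot 2 = -6 - 8 + 0 = -14$)
$d{\left(w \right)} = -14$
$d^{2}{\left(-3 \right)} = \left(-14\right)^{2} = 196$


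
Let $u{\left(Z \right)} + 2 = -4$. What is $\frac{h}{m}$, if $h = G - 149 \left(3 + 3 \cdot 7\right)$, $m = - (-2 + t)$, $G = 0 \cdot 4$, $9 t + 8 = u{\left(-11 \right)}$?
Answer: $- \frac{4023}{4} \approx -1005.8$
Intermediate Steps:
$u{\left(Z \right)} = -6$ ($u{\left(Z \right)} = -2 - 4 = -6$)
$t = - \frac{14}{9}$ ($t = - \frac{8}{9} + \frac{1}{9} \left(-6\right) = - \frac{8}{9} - \frac{2}{3} = - \frac{14}{9} \approx -1.5556$)
$G = 0$
$m = \frac{32}{9}$ ($m = - (-2 - \frac{14}{9}) = \left(-1\right) \left(- \frac{32}{9}\right) = \frac{32}{9} \approx 3.5556$)
$h = -3576$ ($h = 0 - 149 \left(3 + 3 \cdot 7\right) = 0 - 149 \left(3 + 21\right) = 0 - 3576 = -3576$)
$\frac{h}{m} = - \frac{3576}{\frac{32}{9}} = \left(-3576\right) \frac{9}{32} = - \frac{4023}{4}$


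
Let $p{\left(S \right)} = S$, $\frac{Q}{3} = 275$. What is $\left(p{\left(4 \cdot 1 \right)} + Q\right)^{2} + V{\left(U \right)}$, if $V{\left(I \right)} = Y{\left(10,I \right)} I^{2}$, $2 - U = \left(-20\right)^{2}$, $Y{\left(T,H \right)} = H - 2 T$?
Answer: $-65525631$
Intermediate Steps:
$Q = 825$ ($Q = 3 \cdot 275 = 825$)
$U = -398$ ($U = 2 - \left(-20\right)^{2} = 2 - 400 = -398$)
$V{\left(I \right)} = I^{2} \left(-20 + I\right)$ ($V{\left(I \right)} = \left(I - 20\right) I^{2} = \left(-20 + I\right) I^{2} = I^{2} \left(-20 + I\right)$)
$\left(p{\left(4 \cdot 1 \right)} + Q\right)^{2} + V{\left(U \right)} = \left(4 \cdot 1 + 825\right)^{2} + \left(-398\right)^{2} \left(-20 - 398\right) = \left(4 + 825\right)^{2} + 158404 \left(-418\right) = 829^{2} - 66212872 = 687241 - 66212872 = -65525631$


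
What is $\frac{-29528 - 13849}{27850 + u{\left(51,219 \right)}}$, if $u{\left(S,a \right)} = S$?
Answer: $- \frac{43377}{27901} \approx -1.5547$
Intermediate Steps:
$\frac{-29528 - 13849}{27850 + u{\left(51,219 \right)}} = \frac{-29528 - 13849}{27850 + 51} = - \frac{43377}{27901}$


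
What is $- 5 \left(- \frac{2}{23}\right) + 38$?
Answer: $\frac{884}{23} \approx 38.435$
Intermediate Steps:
$- 5 \left(- \frac{2}{23}\right) + 38 = - 5 \left(\left(-2\right) \frac{1}{23}\right) + 38 = \left(-5\right) \left(- \frac{2}{23}\right) + 38 = \frac{10}{23} + 38 = \frac{884}{23}$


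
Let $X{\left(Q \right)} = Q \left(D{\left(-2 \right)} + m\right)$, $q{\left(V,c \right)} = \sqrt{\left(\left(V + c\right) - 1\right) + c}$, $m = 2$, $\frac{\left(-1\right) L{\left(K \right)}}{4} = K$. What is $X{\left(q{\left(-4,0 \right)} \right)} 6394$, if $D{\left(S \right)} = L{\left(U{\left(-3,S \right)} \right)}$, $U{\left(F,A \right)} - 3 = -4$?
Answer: $38364 i \sqrt{5} \approx 85785.0 i$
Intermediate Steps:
$U{\left(F,A \right)} = -1$ ($U{\left(F,A \right)} = 3 - 4 = -1$)
$L{\left(K \right)} = - 4 K$
$D{\left(S \right)} = 4$ ($D{\left(S \right)} = \left(-4\right) \left(-1\right) = 4$)
$q{\left(V,c \right)} = \sqrt{-1 + V + 2 c}$ ($q{\left(V,c \right)} = \sqrt{\left(-1 + V + c\right) + c} = \sqrt{-1 + V + 2 c}$)
$X{\left(Q \right)} = 6 Q$ ($X{\left(Q \right)} = Q \left(4 + 2\right) = Q 6 = 6 Q$)
$X{\left(q{\left(-4,0 \right)} \right)} 6394 = 6 \sqrt{-1 - 4 + 2 \cdot 0} \cdot 6394 = 6 \sqrt{-1 - 4 + 0} \cdot 6394 = 6 \sqrt{-5} \cdot 6394 = 6 i \sqrt{5} \cdot 6394 = 38364 i \sqrt{5}$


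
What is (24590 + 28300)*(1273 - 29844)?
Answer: -1511120190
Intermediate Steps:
(24590 + 28300)*(1273 - 29844) = 52890*(-28571) = -1511120190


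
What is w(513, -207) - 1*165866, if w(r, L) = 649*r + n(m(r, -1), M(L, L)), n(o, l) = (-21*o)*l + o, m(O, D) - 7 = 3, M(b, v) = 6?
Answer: 165821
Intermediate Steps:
m(O, D) = 10 (m(O, D) = 7 + 3 = 10)
n(o, l) = o - 21*l*o (n(o, l) = -21*l*o + o = o - 21*l*o)
w(r, L) = -1250 + 649*r (w(r, L) = 649*r + 10*(1 - 21*6) = 649*r + 10*(1 - 126) = 649*r + 10*(-125) = 649*r - 1250 = -1250 + 649*r)
w(513, -207) - 1*165866 = (-1250 + 649*513) - 1*165866 = (-1250 + 332937) - 165866 = 331687 - 165866 = 165821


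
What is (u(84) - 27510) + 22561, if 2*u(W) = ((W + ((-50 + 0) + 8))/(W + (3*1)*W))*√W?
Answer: -4949 + √21/8 ≈ -4948.4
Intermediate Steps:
u(W) = (-42 + W)/(8*√W) (u(W) = (((W + ((-50 + 0) + 8))/(W + (3*1)*W))*√W)/2 = (((W + (-50 + 8))/(W + 3*W))*√W)/2 = (((W - 42)/((4*W)))*√W)/2 = (((-42 + W)*(1/(4*W)))*√W)/2 = (((-42 + W)/(4*W))*√W)/2 = ((-42 + W)/(4*√W))/2 = (-42 + W)/(8*√W))
(u(84) - 27510) + 22561 = ((-42 + 84)/(8*√84) - 27510) + 22561 = ((⅛)*(√21/42)*42 - 27510) + 22561 = (√21/8 - 27510) + 22561 = (-27510 + √21/8) + 22561 = -4949 + √21/8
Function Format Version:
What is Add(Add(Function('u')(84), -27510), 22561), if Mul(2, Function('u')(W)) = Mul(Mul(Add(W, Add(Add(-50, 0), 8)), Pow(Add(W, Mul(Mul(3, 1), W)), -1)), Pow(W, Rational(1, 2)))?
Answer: Add(-4949, Mul(Rational(1, 8), Pow(21, Rational(1, 2)))) ≈ -4948.4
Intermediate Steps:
Function('u')(W) = Mul(Rational(1, 8), Pow(W, Rational(-1, 2)), Add(-42, W)) (Function('u')(W) = Mul(Rational(1, 2), Mul(Mul(Add(W, Add(Add(-50, 0), 8)), Pow(Add(W, Mul(Mul(3, 1), W)), -1)), Pow(W, Rational(1, 2)))) = Mul(Rational(1, 2), Mul(Mul(Add(W, Add(-50, 8)), Pow(Add(W, Mul(3, W)), -1)), Pow(W, Rational(1, 2)))) = Mul(Rational(1, 2), Mul(Mul(Add(W, -42), Pow(Mul(4, W), -1)), Pow(W, Rational(1, 2)))) = Mul(Rational(1, 2), Mul(Mul(Add(-42, W), Mul(Rational(1, 4), Pow(W, -1))), Pow(W, Rational(1, 2)))) = Mul(Rational(1, 2), Mul(Mul(Rational(1, 4), Pow(W, -1), Add(-42, W)), Pow(W, Rational(1, 2)))) = Mul(Rational(1, 2), Mul(Rational(1, 4), Pow(W, Rational(-1, 2)), Add(-42, W))) = Mul(Rational(1, 8), Pow(W, Rational(-1, 2)), Add(-42, W)))
Add(Add(Function('u')(84), -27510), 22561) = Add(Add(Mul(Rational(1, 8), Pow(84, Rational(-1, 2)), Add(-42, 84)), -27510), 22561) = Add(Add(Mul(Rational(1, 8), Mul(Rational(1, 42), Pow(21, Rational(1, 2))), 42), -27510), 22561) = Add(Add(Mul(Rational(1, 8), Pow(21, Rational(1, 2))), -27510), 22561) = Add(Add(-27510, Mul(Rational(1, 8), Pow(21, Rational(1, 2)))), 22561) = Add(-4949, Mul(Rational(1, 8), Pow(21, Rational(1, 2))))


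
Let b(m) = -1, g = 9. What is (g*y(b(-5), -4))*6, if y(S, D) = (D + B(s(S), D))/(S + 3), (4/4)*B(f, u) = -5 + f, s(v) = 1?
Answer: -216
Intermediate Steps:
B(f, u) = -5 + f
y(S, D) = (-4 + D)/(3 + S) (y(S, D) = (D + (-5 + 1))/(S + 3) = (D - 4)/(3 + S) = (-4 + D)/(3 + S))
(g*y(b(-5), -4))*6 = (9*((-4 - 4)/(3 - 1)))*6 = (9*(-8/2))*6 = (9*((½)*(-8)))*6 = (9*(-4))*6 = -36*6 = -216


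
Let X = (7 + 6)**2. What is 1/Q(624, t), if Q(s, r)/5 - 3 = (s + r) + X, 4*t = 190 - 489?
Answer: 4/14425 ≈ 0.00027730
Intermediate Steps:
t = -299/4 (t = (190 - 489)/4 = (1/4)*(-299) = -299/4 ≈ -74.750)
X = 169 (X = 13**2 = 169)
Q(s, r) = 860 + 5*r + 5*s (Q(s, r) = 15 + 5*((s + r) + 169) = 15 + 5*((r + s) + 169) = 15 + 5*(169 + r + s) = 15 + (845 + 5*r + 5*s) = 860 + 5*r + 5*s)
1/Q(624, t) = 1/(860 + 5*(-299/4) + 5*624) = 1/(860 - 1495/4 + 3120) = 1/(14425/4) = 4/14425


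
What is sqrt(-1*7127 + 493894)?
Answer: sqrt(486767) ≈ 697.69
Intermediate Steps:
sqrt(-1*7127 + 493894) = sqrt(-7127 + 493894) = sqrt(486767)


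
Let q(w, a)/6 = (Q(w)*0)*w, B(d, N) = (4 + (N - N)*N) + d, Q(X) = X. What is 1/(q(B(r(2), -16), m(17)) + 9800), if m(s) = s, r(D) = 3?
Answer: 1/9800 ≈ 0.00010204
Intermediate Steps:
B(d, N) = 4 + d (B(d, N) = (4 + 0*N) + d = (4 + 0) + d = 4 + d)
q(w, a) = 0 (q(w, a) = 6*((w*0)*w) = 6*(0*w) = 6*0 = 0)
1/(q(B(r(2), -16), m(17)) + 9800) = 1/(0 + 9800) = 1/9800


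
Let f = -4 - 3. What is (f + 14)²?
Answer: 49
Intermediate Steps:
f = -7
(f + 14)² = (-7 + 14)² = 7² = 49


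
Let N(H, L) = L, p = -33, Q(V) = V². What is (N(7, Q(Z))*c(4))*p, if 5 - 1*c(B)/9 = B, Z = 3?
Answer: -2673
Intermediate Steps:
c(B) = 45 - 9*B
(N(7, Q(Z))*c(4))*p = (3²*(45 - 9*4))*(-33) = (9*(45 - 36))*(-33) = (9*9)*(-33) = 81*(-33) = -2673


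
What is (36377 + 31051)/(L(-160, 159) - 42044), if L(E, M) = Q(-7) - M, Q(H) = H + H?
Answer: -67428/42217 ≈ -1.5972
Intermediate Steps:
Q(H) = 2*H
L(E, M) = -14 - M (L(E, M) = 2*(-7) - M = -14 - M)
(36377 + 31051)/(L(-160, 159) - 42044) = (36377 + 31051)/((-14 - 1*159) - 42044) = 67428/((-14 - 159) - 42044) = 67428/(-173 - 42044) = 67428/(-42217) = 67428*(-1/42217) = -67428/42217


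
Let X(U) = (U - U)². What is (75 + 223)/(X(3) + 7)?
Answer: 298/7 ≈ 42.571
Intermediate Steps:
X(U) = 0 (X(U) = 0² = 0)
(75 + 223)/(X(3) + 7) = (75 + 223)/(0 + 7) = 298/7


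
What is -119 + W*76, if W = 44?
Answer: 3225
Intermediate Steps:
-119 + W*76 = -119 + 44*76 = -119 + 3344 = 3225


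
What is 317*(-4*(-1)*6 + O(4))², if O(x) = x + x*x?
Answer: 613712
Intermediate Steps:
O(x) = x + x²
317*(-4*(-1)*6 + O(4))² = 317*(-4*(-1)*6 + 4*(1 + 4))² = 317*(4*6 + 4*5)² = 317*(24 + 20)² = 317*44² = 317*1936 = 613712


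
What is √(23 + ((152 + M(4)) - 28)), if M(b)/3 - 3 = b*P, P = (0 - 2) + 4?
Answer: 6*√5 ≈ 13.416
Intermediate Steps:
P = 2 (P = -2 + 4 = 2)
M(b) = 9 + 6*b (M(b) = 9 + 3*(b*2) = 9 + 3*(2*b) = 9 + 6*b)
√(23 + ((152 + M(4)) - 28)) = √(23 + ((152 + (9 + 6*4)) - 28)) = √(23 + ((152 + (9 + 24)) - 28)) = √(23 + ((152 + 33) - 28)) = √(23 + (185 - 28)) = √(23 + 157) = √180 = 6*√5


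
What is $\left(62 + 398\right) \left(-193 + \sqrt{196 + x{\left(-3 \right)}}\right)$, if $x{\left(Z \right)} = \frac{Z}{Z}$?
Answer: $-88780 + 460 \sqrt{197} \approx -82324.0$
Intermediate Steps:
$x{\left(Z \right)} = 1$
$\left(62 + 398\right) \left(-193 + \sqrt{196 + x{\left(-3 \right)}}\right) = \left(62 + 398\right) \left(-193 + \sqrt{196 + 1}\right) = 460 \left(-193 + \sqrt{197}\right) = -88780 + 460 \sqrt{197}$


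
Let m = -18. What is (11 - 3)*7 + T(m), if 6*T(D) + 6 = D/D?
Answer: 331/6 ≈ 55.167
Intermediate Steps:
T(D) = -⅚ (T(D) = -1 + (D/D)/6 = -1 + (⅙)*1 = -1 + ⅙ = -⅚)
(11 - 3)*7 + T(m) = (11 - 3)*7 - ⅚ = 8*7 - ⅚ = 56 - ⅚ = 331/6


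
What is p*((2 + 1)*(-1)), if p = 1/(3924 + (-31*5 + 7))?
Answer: -3/3776 ≈ -0.00079449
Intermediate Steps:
p = 1/3776 (p = 1/(3924 + (-155 + 7)) = 1/(3924 - 148) = 1/3776 ≈ 0.00026483)
p*((2 + 1)*(-1)) = ((2 + 1)*(-1))/3776 = (3*(-1))/3776 = (1/3776)*(-3) = -3/3776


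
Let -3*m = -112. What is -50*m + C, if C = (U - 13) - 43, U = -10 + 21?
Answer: -5735/3 ≈ -1911.7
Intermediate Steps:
U = 11
m = 112/3 (m = -⅓*(-112) = 112/3 ≈ 37.333)
C = -45 (C = (11 - 13) - 43 = -2 - 43 = -45)
-50*m + C = -50*112/3 - 45 = -5600/3 - 45 = -5735/3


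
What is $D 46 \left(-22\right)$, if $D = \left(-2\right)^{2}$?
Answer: $-4048$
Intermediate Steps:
$D = 4$
$D 46 \left(-22\right) = 4 \cdot 46 \left(-22\right) = 184 \left(-22\right) = -4048$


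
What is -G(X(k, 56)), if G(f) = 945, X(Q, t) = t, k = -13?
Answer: -945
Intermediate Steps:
-G(X(k, 56)) = -1*945 = -945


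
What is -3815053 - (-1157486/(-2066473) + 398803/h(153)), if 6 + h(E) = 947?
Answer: -7419390685829074/1944551093 ≈ -3.8155e+6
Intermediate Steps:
h(E) = 941 (h(E) = -6 + 947 = 941)
-3815053 - (-1157486/(-2066473) + 398803/h(153)) = -3815053 - (-1157486/(-2066473) + 398803/941) = -3815053 - (-1157486*(-1/2066473) + 398803*(1/941)) = -3815053 - (1157486/2066473 + 398803/941) = -3815053 - 1*825204826145/1944551093 = -3815053 - 825204826145/1944551093 = -7419390685829074/1944551093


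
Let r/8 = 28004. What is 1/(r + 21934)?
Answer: 1/245966 ≈ 4.0656e-6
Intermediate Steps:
r = 224032 (r = 8*28004 = 224032)
1/(r + 21934) = 1/(224032 + 21934) = 1/245966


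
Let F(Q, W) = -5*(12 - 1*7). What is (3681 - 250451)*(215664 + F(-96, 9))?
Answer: -53213236030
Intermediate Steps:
F(Q, W) = -25 (F(Q, W) = -5*(12 - 7) = -5*5 = -25)
(3681 - 250451)*(215664 + F(-96, 9)) = (3681 - 250451)*(215664 - 25) = -246770*215639 = -53213236030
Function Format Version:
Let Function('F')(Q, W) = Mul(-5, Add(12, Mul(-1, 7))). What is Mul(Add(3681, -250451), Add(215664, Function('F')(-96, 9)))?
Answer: -53213236030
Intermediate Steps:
Function('F')(Q, W) = -25 (Function('F')(Q, W) = Mul(-5, Add(12, -7)) = Mul(-5, 5) = -25)
Mul(Add(3681, -250451), Add(215664, Function('F')(-96, 9))) = Mul(Add(3681, -250451), Add(215664, -25)) = Mul(-246770, 215639) = -53213236030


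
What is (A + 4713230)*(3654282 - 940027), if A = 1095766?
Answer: 15767096437980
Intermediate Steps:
(A + 4713230)*(3654282 - 940027) = (1095766 + 4713230)*(3654282 - 940027) = 5808996*2714255 = 15767096437980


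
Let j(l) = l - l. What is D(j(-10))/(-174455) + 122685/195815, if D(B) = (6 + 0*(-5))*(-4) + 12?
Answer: 4281072291/6832181165 ≈ 0.62660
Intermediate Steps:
j(l) = 0
D(B) = -12 (D(B) = (6 + 0)*(-4) + 12 = 6*(-4) + 12 = -24 + 12 = -12)
D(j(-10))/(-174455) + 122685/195815 = -12/(-174455) + 122685/195815 = -12*(-1/174455) + 122685*(1/195815) = 12/174455 + 24537/39163 = 4281072291/6832181165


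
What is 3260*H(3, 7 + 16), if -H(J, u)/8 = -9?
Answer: 234720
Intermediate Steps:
H(J, u) = 72 (H(J, u) = -8*(-9) = 72)
3260*H(3, 7 + 16) = 3260*72 = 234720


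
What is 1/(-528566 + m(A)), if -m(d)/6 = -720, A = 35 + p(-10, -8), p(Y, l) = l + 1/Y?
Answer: -1/524246 ≈ -1.9075e-6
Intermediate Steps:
A = 269/10 (A = 35 + (-8 + 1/(-10)) = 35 + (-8 - ⅒) = 35 - 81/10 = 269/10 ≈ 26.900)
m(d) = 4320 (m(d) = -6*(-720) = 4320)
1/(-528566 + m(A)) = 1/(-528566 + 4320) = 1/(-524246) = -1/524246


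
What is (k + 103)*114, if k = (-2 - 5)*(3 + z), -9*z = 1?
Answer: 28310/3 ≈ 9436.7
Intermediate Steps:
z = -⅑ (z = -⅑*1 = -⅑ ≈ -0.11111)
k = -182/9 (k = (-2 - 5)*(3 - ⅑) = -7*26/9 = -182/9 ≈ -20.222)
(k + 103)*114 = (-182/9 + 103)*114 = (745/9)*114 = 28310/3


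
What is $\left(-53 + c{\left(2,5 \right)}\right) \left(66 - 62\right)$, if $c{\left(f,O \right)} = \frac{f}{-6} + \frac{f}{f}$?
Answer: $- \frac{628}{3} \approx -209.33$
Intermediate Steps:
$c{\left(f,O \right)} = 1 - \frac{f}{6}$ ($c{\left(f,O \right)} = f \left(- \frac{1}{6}\right) + 1 = - \frac{f}{6} + 1 = 1 - \frac{f}{6}$)
$\left(-53 + c{\left(2,5 \right)}\right) \left(66 - 62\right) = \left(-53 + \left(1 - \frac{1}{3}\right)\right) \left(66 - 62\right) = \left(-53 + \left(1 - \frac{1}{3}\right)\right) 4 = \left(-53 + \frac{2}{3}\right) 4 = \left(- \frac{157}{3}\right) 4 = - \frac{628}{3}$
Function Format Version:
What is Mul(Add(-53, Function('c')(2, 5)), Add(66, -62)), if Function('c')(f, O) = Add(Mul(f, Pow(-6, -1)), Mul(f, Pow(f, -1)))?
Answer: Rational(-628, 3) ≈ -209.33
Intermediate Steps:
Function('c')(f, O) = Add(1, Mul(Rational(-1, 6), f)) (Function('c')(f, O) = Add(Mul(f, Rational(-1, 6)), 1) = Add(Mul(Rational(-1, 6), f), 1) = Add(1, Mul(Rational(-1, 6), f)))
Mul(Add(-53, Function('c')(2, 5)), Add(66, -62)) = Mul(Add(-53, Add(1, Mul(Rational(-1, 6), 2))), Add(66, -62)) = Mul(Add(-53, Add(1, Rational(-1, 3))), 4) = Mul(Add(-53, Rational(2, 3)), 4) = Mul(Rational(-157, 3), 4) = Rational(-628, 3)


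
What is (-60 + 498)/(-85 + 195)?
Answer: 219/55 ≈ 3.9818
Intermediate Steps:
(-60 + 498)/(-85 + 195) = 438/110 = 438*(1/110) = 219/55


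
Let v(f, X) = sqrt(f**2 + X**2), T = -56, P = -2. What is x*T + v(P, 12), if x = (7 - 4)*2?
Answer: -336 + 2*sqrt(37) ≈ -323.83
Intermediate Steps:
v(f, X) = sqrt(X**2 + f**2)
x = 6 (x = 3*2 = 6)
x*T + v(P, 12) = 6*(-56) + sqrt(12**2 + (-2)**2) = -336 + sqrt(144 + 4) = -336 + sqrt(148) = -336 + 2*sqrt(37)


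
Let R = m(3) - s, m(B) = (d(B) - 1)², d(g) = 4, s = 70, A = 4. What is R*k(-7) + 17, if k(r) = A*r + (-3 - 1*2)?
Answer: 2030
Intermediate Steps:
m(B) = 9 (m(B) = (4 - 1)² = 3² = 9)
k(r) = -5 + 4*r (k(r) = 4*r + (-3 - 1*2) = 4*r + (-3 - 2) = 4*r - 5 = -5 + 4*r)
R = -61 (R = 9 - 1*70 = 9 - 70 = -61)
R*k(-7) + 17 = -61*(-5 + 4*(-7)) + 17 = -61*(-5 - 28) + 17 = -61*(-33) + 17 = 2013 + 17 = 2030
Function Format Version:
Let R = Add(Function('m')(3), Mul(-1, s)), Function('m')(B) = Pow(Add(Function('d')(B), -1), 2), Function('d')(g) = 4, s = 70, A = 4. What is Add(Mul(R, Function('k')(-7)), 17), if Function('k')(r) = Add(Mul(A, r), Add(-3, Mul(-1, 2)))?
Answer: 2030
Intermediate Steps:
Function('m')(B) = 9 (Function('m')(B) = Pow(Add(4, -1), 2) = Pow(3, 2) = 9)
Function('k')(r) = Add(-5, Mul(4, r)) (Function('k')(r) = Add(Mul(4, r), Add(-3, Mul(-1, 2))) = Add(Mul(4, r), Add(-3, -2)) = Add(Mul(4, r), -5) = Add(-5, Mul(4, r)))
R = -61 (R = Add(9, Mul(-1, 70)) = Add(9, -70) = -61)
Add(Mul(R, Function('k')(-7)), 17) = Add(Mul(-61, Add(-5, Mul(4, -7))), 17) = Add(Mul(-61, Add(-5, -28)), 17) = Add(Mul(-61, -33), 17) = Add(2013, 17) = 2030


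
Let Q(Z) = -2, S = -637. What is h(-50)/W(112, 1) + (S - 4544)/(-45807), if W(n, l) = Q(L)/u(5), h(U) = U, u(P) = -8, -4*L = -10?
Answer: -3052073/15269 ≈ -199.89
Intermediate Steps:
L = 5/2 (L = -1/4*(-10) = 5/2 ≈ 2.5000)
W(n, l) = 1/4 (W(n, l) = -2/(-8) = -2*(-1/8) = 1/4)
h(-50)/W(112, 1) + (S - 4544)/(-45807) = -50/1/4 + (-637 - 4544)/(-45807) = -50*4 - 5181*(-1/45807) = -200 + 1727/15269 = -3052073/15269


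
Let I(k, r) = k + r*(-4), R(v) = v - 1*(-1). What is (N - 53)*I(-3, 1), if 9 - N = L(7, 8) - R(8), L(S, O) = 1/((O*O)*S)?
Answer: 15681/64 ≈ 245.02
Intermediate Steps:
R(v) = 1 + v (R(v) = v + 1 = 1 + v)
L(S, O) = 1/(O**2*S)
I(k, r) = k - 4*r
N = 8063/448 (N = 9 - (1/(8**2*7) - (1 + 8)) = 9 - ((1/64)*(1/7) - 1*9) = 9 - (1/448 - 9) = 9 - 1*(-4031/448) = 9 + 4031/448 = 8063/448 ≈ 17.998)
(N - 53)*I(-3, 1) = (8063/448 - 53)*(-3 - 4*1) = -15681*(-3 - 4)/448 = -15681/448*(-7) = 15681/64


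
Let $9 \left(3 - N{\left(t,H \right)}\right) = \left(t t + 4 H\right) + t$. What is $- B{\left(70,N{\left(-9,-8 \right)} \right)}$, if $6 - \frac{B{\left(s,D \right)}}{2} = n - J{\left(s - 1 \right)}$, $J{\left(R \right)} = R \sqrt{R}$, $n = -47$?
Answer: $-106 - 138 \sqrt{69} \approx -1252.3$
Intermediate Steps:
$J{\left(R \right)} = R^{\frac{3}{2}}$
$N{\left(t,H \right)} = 3 - \frac{4 H}{9} - \frac{t}{9} - \frac{t^{2}}{9}$ ($N{\left(t,H \right)} = 3 - \frac{\left(t t + 4 H\right) + t}{9} = 3 - \frac{\left(t^{2} + 4 H\right) + t}{9} = 3 - \frac{t + t^{2} + 4 H}{9} = 3 - \left(\frac{t}{9} + \frac{t^{2}}{9} + \frac{4 H}{9}\right) = 3 - \frac{4 H}{9} - \frac{t}{9} - \frac{t^{2}}{9}$)
$B{\left(s,D \right)} = 106 + 2 \left(-1 + s\right)^{\frac{3}{2}}$ ($B{\left(s,D \right)} = 12 - 2 \left(-47 - \left(s - 1\right)^{\frac{3}{2}}\right) = 12 - 2 \left(-47 - \left(-1 + s\right)^{\frac{3}{2}}\right) = 12 + \left(94 + 2 \left(-1 + s\right)^{\frac{3}{2}}\right) = 106 + 2 \left(-1 + s\right)^{\frac{3}{2}}$)
$- B{\left(70,N{\left(-9,-8 \right)} \right)} = - (106 + 2 \left(-1 + 70\right)^{\frac{3}{2}}) = - (106 + 2 \cdot 69^{\frac{3}{2}}) = - (106 + 2 \cdot 69 \sqrt{69}) = - (106 + 138 \sqrt{69}) = -106 - 138 \sqrt{69}$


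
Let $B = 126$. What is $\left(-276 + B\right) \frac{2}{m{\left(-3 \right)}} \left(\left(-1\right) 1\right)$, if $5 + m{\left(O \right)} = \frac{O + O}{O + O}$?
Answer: $-75$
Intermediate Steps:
$m{\left(O \right)} = -4$ ($m{\left(O \right)} = -5 + \frac{O + O}{O + O} = -5 + \frac{2 O}{2 O} = -5 + 2 O \frac{1}{2 O} = -5 + 1 = -4$)
$\left(-276 + B\right) \frac{2}{m{\left(-3 \right)}} \left(\left(-1\right) 1\right) = \left(-276 + 126\right) \frac{2}{-4} \left(\left(-1\right) 1\right) = - 150 \cdot 2 \left(- \frac{1}{4}\right) \left(-1\right) = - 150 \left(\left(- \frac{1}{2}\right) \left(-1\right)\right) = \left(-150\right) \frac{1}{2} = -75$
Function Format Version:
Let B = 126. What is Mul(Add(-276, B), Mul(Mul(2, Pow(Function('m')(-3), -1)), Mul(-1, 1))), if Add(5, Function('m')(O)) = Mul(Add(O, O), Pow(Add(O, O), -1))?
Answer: -75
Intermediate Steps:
Function('m')(O) = -4 (Function('m')(O) = Add(-5, Mul(Add(O, O), Pow(Add(O, O), -1))) = Add(-5, Mul(Mul(2, O), Pow(Mul(2, O), -1))) = Add(-5, Mul(Mul(2, O), Mul(Rational(1, 2), Pow(O, -1)))) = Add(-5, 1) = -4)
Mul(Add(-276, B), Mul(Mul(2, Pow(Function('m')(-3), -1)), Mul(-1, 1))) = Mul(Add(-276, 126), Mul(Mul(2, Pow(-4, -1)), Mul(-1, 1))) = Mul(-150, Mul(Mul(2, Rational(-1, 4)), -1)) = Mul(-150, Mul(Rational(-1, 2), -1)) = Mul(-150, Rational(1, 2)) = -75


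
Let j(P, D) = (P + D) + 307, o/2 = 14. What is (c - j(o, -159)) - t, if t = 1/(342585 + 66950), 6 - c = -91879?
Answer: 37558045314/409535 ≈ 91709.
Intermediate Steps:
c = 91885 (c = 6 - 1*(-91879) = 6 + 91879 = 91885)
o = 28 (o = 2*14 = 28)
j(P, D) = 307 + D + P (j(P, D) = (D + P) + 307 = 307 + D + P)
t = 1/409535 ≈ 2.4418e-6
(c - j(o, -159)) - t = (91885 - (307 - 159 + 28)) - 1*1/409535 = (91885 - 1*176) - 1/409535 = (91885 - 176) - 1/409535 = 91709 - 1/409535 = 37558045314/409535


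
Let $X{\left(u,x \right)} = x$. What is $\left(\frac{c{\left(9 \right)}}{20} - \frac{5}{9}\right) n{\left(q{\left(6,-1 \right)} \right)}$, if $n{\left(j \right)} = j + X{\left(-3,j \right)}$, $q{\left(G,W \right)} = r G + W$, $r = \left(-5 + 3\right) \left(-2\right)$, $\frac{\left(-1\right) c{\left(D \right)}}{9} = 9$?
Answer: $- \frac{19067}{90} \approx -211.86$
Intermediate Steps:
$c{\left(D \right)} = -81$ ($c{\left(D \right)} = \left(-9\right) 9 = -81$)
$r = 4$ ($r = \left(-2\right) \left(-2\right) = 4$)
$q{\left(G,W \right)} = W + 4 G$ ($q{\left(G,W \right)} = 4 G + W = W + 4 G$)
$n{\left(j \right)} = 2 j$ ($n{\left(j \right)} = j + j = 2 j$)
$\left(\frac{c{\left(9 \right)}}{20} - \frac{5}{9}\right) n{\left(q{\left(6,-1 \right)} \right)} = \left(- \frac{81}{20} - \frac{5}{9}\right) 2 \left(-1 + 4 \cdot 6\right) = \left(\left(-81\right) \frac{1}{20} - \frac{5}{9}\right) 2 \left(-1 + 24\right) = \left(- \frac{81}{20} - \frac{5}{9}\right) 2 \cdot 23 = \left(- \frac{829}{180}\right) 46 = - \frac{19067}{90}$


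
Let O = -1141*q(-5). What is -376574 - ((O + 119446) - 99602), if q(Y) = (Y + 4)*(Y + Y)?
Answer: -385008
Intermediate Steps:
q(Y) = 2*Y*(4 + Y) (q(Y) = (4 + Y)*(2*Y) = 2*Y*(4 + Y))
O = -11410 (O = -2282*(-5)*(4 - 5) = -2282*(-5)*(-1) = -1141*10 = -11410)
-376574 - ((O + 119446) - 99602) = -376574 - ((-11410 + 119446) - 99602) = -376574 - (108036 - 99602) = -376574 - 1*8434 = -376574 - 8434 = -385008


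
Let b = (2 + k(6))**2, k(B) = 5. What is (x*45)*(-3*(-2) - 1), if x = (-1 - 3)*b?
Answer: -44100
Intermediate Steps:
b = 49 (b = (2 + 5)**2 = 7**2 = 49)
x = -196 (x = (-1 - 3)*49 = -4*49 = -196)
(x*45)*(-3*(-2) - 1) = (-196*45)*(-3*(-2) - 1) = -8820*(6 - 1) = -8820*5 = -44100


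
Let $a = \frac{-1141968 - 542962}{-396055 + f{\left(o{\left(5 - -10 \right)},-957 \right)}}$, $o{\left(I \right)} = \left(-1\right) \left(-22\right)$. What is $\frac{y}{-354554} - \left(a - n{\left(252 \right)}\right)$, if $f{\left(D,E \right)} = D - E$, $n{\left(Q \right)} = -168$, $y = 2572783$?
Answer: $- \frac{3143321734150}{17509472013} \approx -179.52$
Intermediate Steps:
$o{\left(I \right)} = 22$
$a = \frac{842465}{197538}$ ($a = \frac{-1141968 - 542962}{-396055 + \left(22 - -957\right)} = - \frac{1684930}{-396055 + \left(22 + 957\right)} = - \frac{1684930}{-396055 + 979} = - \frac{1684930}{-395076} = \left(-1684930\right) \left(- \frac{1}{395076}\right) = \frac{842465}{197538} \approx 4.2648$)
$\frac{y}{-354554} - \left(a - n{\left(252 \right)}\right) = \frac{2572783}{-354554} - \frac{34028849}{197538} = 2572783 \left(- \frac{1}{354554}\right) - \frac{34028849}{197538} = - \frac{2572783}{354554} - \frac{34028849}{197538} = - \frac{3143321734150}{17509472013}$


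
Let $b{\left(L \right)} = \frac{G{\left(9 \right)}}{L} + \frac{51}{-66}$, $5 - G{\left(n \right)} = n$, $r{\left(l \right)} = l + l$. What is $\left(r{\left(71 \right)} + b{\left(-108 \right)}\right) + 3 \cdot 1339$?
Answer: $\frac{2470009}{594} \approx 4158.3$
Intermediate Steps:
$r{\left(l \right)} = 2 l$
$G{\left(n \right)} = 5 - n$
$b{\left(L \right)} = - \frac{17}{22} - \frac{4}{L}$ ($b{\left(L \right)} = \frac{5 - 9}{L} + \frac{51}{-66} = \frac{5 - 9}{L} + 51 \left(- \frac{1}{66}\right) = - \frac{4}{L} - \frac{17}{22} = - \frac{17}{22} - \frac{4}{L}$)
$\left(r{\left(71 \right)} + b{\left(-108 \right)}\right) + 3 \cdot 1339 = \left(2 \cdot 71 - \left(\frac{17}{22} + \frac{4}{-108}\right)\right) + 3 \cdot 1339 = \left(142 - \frac{437}{594}\right) + 4017 = \frac{83911}{594} + 4017 = \frac{2470009}{594}$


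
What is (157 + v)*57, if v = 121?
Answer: 15846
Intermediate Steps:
(157 + v)*57 = (157 + 121)*57 = 278*57 = 15846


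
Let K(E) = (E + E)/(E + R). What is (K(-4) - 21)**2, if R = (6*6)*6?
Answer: 1243225/2809 ≈ 442.59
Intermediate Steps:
R = 216 (R = 36*6 = 216)
K(E) = 2*E/(216 + E) (K(E) = (E + E)/(E + 216) = (2*E)/(216 + E) = 2*E/(216 + E))
(K(-4) - 21)**2 = (2*(-4)/(216 - 4) - 21)**2 = (2*(-4)/212 - 21)**2 = (2*(-4)*(1/212) - 21)**2 = (-2/53 - 21)**2 = (-1115/53)**2 = 1243225/2809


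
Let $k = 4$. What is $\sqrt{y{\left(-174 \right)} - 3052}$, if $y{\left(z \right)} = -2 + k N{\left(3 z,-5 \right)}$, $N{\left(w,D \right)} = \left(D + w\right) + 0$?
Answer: $i \sqrt{5162} \approx 71.847 i$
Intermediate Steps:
$N{\left(w,D \right)} = D + w$
$y{\left(z \right)} = -22 + 12 z$ ($y{\left(z \right)} = -2 + 4 \left(-5 + 3 z\right) = -2 + \left(-20 + 12 z\right) = -22 + 12 z$)
$\sqrt{y{\left(-174 \right)} - 3052} = \sqrt{\left(-22 + 12 \left(-174\right)\right) - 3052} = \sqrt{\left(-22 - 2088\right) - 3052} = \sqrt{-2110 - 3052} = \sqrt{-5162} = i \sqrt{5162}$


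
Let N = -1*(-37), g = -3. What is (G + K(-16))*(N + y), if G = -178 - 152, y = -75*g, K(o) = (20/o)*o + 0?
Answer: -81220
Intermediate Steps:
N = 37
K(o) = 20 (K(o) = 20 + 0 = 20)
y = 225 (y = -75*(-3) = 225)
G = -330
(G + K(-16))*(N + y) = (-330 + 20)*(37 + 225) = -310*262 = -81220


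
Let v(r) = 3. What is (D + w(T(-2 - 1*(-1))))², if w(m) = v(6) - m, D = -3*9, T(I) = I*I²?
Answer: 529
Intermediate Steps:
T(I) = I³
D = -27
w(m) = 3 - m
(D + w(T(-2 - 1*(-1))))² = (-27 + (3 - (-2 - 1*(-1))³))² = (-27 + (3 - (-2 + 1)³))² = (-27 + (3 - 1*(-1)³))² = (-27 + (3 - 1*(-1)))² = (-27 + (3 + 1))² = (-27 + 4)² = (-23)² = 529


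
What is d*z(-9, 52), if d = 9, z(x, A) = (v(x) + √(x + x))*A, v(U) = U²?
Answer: 37908 + 1404*I*√2 ≈ 37908.0 + 1985.6*I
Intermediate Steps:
z(x, A) = A*(x² + √2*√x) (z(x, A) = (x² + √(x + x))*A = (x² + √(2*x))*A = (x² + √2*√x)*A = A*(x² + √2*√x))
d*z(-9, 52) = 9*(52*((-9)² + √2*√(-9))) = 9*(52*(81 + √2*(3*I))) = 9*(52*(81 + 3*I*√2)) = 9*(4212 + 156*I*√2) = 37908 + 1404*I*√2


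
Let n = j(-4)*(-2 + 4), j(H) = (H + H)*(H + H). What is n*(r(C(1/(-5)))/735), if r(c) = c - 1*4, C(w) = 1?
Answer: -128/245 ≈ -0.52245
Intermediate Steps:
j(H) = 4*H² (j(H) = (2*H)*(2*H) = 4*H²)
r(c) = -4 + c (r(c) = c - 4 = -4 + c)
n = 128 (n = (4*(-4)²)*(-2 + 4) = (4*16)*2 = 64*2 = 128)
n*(r(C(1/(-5)))/735) = 128*((-4 + 1)/735) = 128*(-3*1/735) = 128*(-1/245) = -128/245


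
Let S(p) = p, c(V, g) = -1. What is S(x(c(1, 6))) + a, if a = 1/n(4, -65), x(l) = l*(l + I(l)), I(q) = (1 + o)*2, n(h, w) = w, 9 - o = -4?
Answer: -1756/65 ≈ -27.015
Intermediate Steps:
o = 13 (o = 9 - 1*(-4) = 9 + 4 = 13)
I(q) = 28 (I(q) = (1 + 13)*2 = 14*2 = 28)
x(l) = l*(28 + l) (x(l) = l*(l + 28) = l*(28 + l))
a = -1/65 (a = 1/(-65) = -1/65 ≈ -0.015385)
S(x(c(1, 6))) + a = -(28 - 1) - 1/65 = -1*27 - 1/65 = -27 - 1/65 = -1756/65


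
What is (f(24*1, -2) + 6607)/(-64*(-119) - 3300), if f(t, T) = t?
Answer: 6631/4316 ≈ 1.5364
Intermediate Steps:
(f(24*1, -2) + 6607)/(-64*(-119) - 3300) = (24*1 + 6607)/(-64*(-119) - 3300) = (24 + 6607)/(7616 - 3300) = 6631/4316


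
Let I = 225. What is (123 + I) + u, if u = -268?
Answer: 80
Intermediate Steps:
(123 + I) + u = (123 + 225) - 268 = 348 - 268 = 80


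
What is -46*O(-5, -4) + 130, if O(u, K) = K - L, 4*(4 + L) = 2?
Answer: 153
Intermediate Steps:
L = -7/2 (L = -4 + (¼)*2 = -4 + ½ = -7/2 ≈ -3.5000)
O(u, K) = 7/2 + K (O(u, K) = K - 1*(-7/2) = K + 7/2 = 7/2 + K)
-46*O(-5, -4) + 130 = -46*(7/2 - 4) + 130 = -46*(-½) + 130 = 23 + 130 = 153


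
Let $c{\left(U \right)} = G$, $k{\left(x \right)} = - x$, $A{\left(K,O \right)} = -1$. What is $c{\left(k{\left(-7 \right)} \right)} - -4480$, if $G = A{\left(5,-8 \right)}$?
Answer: $4479$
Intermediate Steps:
$G = -1$
$c{\left(U \right)} = -1$
$c{\left(k{\left(-7 \right)} \right)} - -4480 = -1 - -4480 = -1 + 4480 = 4479$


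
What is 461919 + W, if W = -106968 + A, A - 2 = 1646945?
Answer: 2001898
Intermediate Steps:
A = 1646947 (A = 2 + 1646945 = 1646947)
W = 1539979 (W = -106968 + 1646947 = 1539979)
461919 + W = 461919 + 1539979 = 2001898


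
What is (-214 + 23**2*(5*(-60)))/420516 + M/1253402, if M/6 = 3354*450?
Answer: 902231416843/131768898858 ≈ 6.8471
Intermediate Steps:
M = 9055800 (M = 6*(3354*450) = 6*1509300 = 9055800)
(-214 + 23**2*(5*(-60)))/420516 + M/1253402 = (-214 + 23**2*(5*(-60)))/420516 + 9055800/1253402 = (-214 + 529*(-300))*(1/420516) + 9055800*(1/1253402) = (-214 - 158700)*(1/420516) + 4527900/626701 = -158914*1/420516 + 4527900/626701 = -79457/210258 + 4527900/626701 = 902231416843/131768898858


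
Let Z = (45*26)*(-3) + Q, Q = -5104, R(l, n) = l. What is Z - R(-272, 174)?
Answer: -8342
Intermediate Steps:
Z = -8614 (Z = (45*26)*(-3) - 5104 = 1170*(-3) - 5104 = -3510 - 5104 = -8614)
Z - R(-272, 174) = -8614 - 1*(-272) = -8614 + 272 = -8342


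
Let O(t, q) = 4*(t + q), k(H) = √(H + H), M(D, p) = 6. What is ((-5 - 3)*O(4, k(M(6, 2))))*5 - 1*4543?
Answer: -5183 - 320*√3 ≈ -5737.3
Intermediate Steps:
k(H) = √2*√H (k(H) = √(2*H) = √2*√H)
O(t, q) = 4*q + 4*t (O(t, q) = 4*(q + t) = 4*q + 4*t)
((-5 - 3)*O(4, k(M(6, 2))))*5 - 1*4543 = ((-5 - 3)*(4*(√2*√6) + 4*4))*5 - 1*4543 = -8*(4*(2*√3) + 16)*5 - 4543 = -8*(8*√3 + 16)*5 - 4543 = -8*(16 + 8*√3)*5 - 4543 = (-128 - 64*√3)*5 - 4543 = (-640 - 320*√3) - 4543 = -5183 - 320*√3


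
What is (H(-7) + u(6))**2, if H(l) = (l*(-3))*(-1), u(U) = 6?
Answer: 225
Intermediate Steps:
H(l) = 3*l (H(l) = -3*l*(-1) = 3*l)
(H(-7) + u(6))**2 = (3*(-7) + 6)**2 = (-21 + 6)**2 = (-15)**2 = 225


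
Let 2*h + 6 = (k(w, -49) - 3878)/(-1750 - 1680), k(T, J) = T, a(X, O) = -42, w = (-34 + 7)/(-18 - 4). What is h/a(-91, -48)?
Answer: 367471/6338640 ≈ 0.057973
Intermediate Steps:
w = 27/22 (w = -27/(-22) = -27*(-1/22) = 27/22 ≈ 1.2273)
h = -367471/150920 (h = -3 + ((27/22 - 3878)/(-1750 - 1680))/2 = -3 + (-85289/22/(-3430))/2 = -3 + (-85289/22*(-1/3430))/2 = -3 + (½)*(85289/75460) = -3 + 85289/150920 = -367471/150920 ≈ -2.4349)
h/a(-91, -48) = -367471/150920/(-42) = -367471/150920*(-1/42) = 367471/6338640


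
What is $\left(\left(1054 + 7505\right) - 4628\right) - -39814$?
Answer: $43745$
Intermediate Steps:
$\left(\left(1054 + 7505\right) - 4628\right) - -39814 = \left(8559 - 4628\right) + 39814 = 3931 + 39814 = 43745$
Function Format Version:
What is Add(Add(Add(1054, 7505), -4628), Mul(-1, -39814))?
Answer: 43745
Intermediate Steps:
Add(Add(Add(1054, 7505), -4628), Mul(-1, -39814)) = Add(Add(8559, -4628), 39814) = Add(3931, 39814) = 43745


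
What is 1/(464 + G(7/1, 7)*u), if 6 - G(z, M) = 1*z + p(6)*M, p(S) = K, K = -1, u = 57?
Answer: 1/806 ≈ 0.0012407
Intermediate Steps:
p(S) = -1
G(z, M) = 6 + M - z (G(z, M) = 6 - (1*z - M) = 6 - (z - M) = 6 + (M - z) = 6 + M - z)
1/(464 + G(7/1, 7)*u) = 1/(464 + (6 + 7 - 7/1)*57) = 1/(464 + (6 + 7 - 7)*57) = 1/(464 + 6*57) = 1/(464 + 342) = 1/806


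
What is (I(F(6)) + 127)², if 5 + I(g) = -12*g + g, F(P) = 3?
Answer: 7921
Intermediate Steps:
I(g) = -5 - 11*g (I(g) = -5 + (-12*g + g) = -5 - 11*g)
(I(F(6)) + 127)² = ((-5 - 11*3) + 127)² = ((-5 - 33) + 127)² = (-38 + 127)² = 89² = 7921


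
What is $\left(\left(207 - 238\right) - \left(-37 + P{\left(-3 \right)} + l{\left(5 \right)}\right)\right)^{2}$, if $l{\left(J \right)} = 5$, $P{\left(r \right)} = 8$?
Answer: $49$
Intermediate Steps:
$\left(\left(207 - 238\right) - \left(-37 + P{\left(-3 \right)} + l{\left(5 \right)}\right)\right)^{2} = \left(\left(207 - 238\right) + \left(\left(122 - 5\right) - \left(8 + 85\right)\right)\right)^{2} = \left(-31 + \left(\left(122 - 5\right) - 93\right)\right)^{2} = \left(-31 + \left(117 - 93\right)\right)^{2} = \left(-31 + 24\right)^{2} = \left(-7\right)^{2} = 49$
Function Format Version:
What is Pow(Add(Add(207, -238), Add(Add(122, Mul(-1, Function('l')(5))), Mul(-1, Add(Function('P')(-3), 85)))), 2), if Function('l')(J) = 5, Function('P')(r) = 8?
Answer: 49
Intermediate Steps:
Pow(Add(Add(207, -238), Add(Add(122, Mul(-1, Function('l')(5))), Mul(-1, Add(Function('P')(-3), 85)))), 2) = Pow(Add(Add(207, -238), Add(Add(122, Mul(-1, 5)), Mul(-1, Add(8, 85)))), 2) = Pow(Add(-31, Add(Add(122, -5), Mul(-1, 93))), 2) = Pow(Add(-31, Add(117, -93)), 2) = Pow(Add(-31, 24), 2) = Pow(-7, 2) = 49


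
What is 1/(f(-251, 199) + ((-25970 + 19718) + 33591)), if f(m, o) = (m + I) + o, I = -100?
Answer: 1/27187 ≈ 3.6782e-5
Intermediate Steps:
f(m, o) = -100 + m + o (f(m, o) = (m - 100) + o = (-100 + m) + o = -100 + m + o)
1/(f(-251, 199) + ((-25970 + 19718) + 33591)) = 1/((-100 - 251 + 199) + ((-25970 + 19718) + 33591)) = 1/(-152 + (-6252 + 33591)) = 1/(-152 + 27339) = 1/27187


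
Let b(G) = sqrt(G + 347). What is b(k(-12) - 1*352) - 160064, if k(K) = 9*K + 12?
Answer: -160064 + I*sqrt(101) ≈ -1.6006e+5 + 10.05*I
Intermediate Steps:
k(K) = 12 + 9*K
b(G) = sqrt(347 + G)
b(k(-12) - 1*352) - 160064 = sqrt(347 + ((12 + 9*(-12)) - 1*352)) - 160064 = sqrt(347 + ((12 - 108) - 352)) - 160064 = sqrt(347 + (-96 - 352)) - 160064 = sqrt(347 - 448) - 160064 = sqrt(-101) - 160064 = I*sqrt(101) - 160064 = -160064 + I*sqrt(101)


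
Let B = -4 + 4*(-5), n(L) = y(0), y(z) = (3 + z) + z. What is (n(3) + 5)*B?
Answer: -192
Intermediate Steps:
y(z) = 3 + 2*z
n(L) = 3 (n(L) = 3 + 2*0 = 3 + 0 = 3)
B = -24 (B = -4 - 20 = -24)
(n(3) + 5)*B = (3 + 5)*(-24) = 8*(-24) = -192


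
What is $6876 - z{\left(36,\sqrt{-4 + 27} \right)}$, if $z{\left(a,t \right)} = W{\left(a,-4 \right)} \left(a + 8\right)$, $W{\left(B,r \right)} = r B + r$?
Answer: $13388$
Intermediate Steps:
$W{\left(B,r \right)} = r + B r$ ($W{\left(B,r \right)} = B r + r = r + B r$)
$z{\left(a,t \right)} = \left(-4 - 4 a\right) \left(8 + a\right)$ ($z{\left(a,t \right)} = - 4 \left(1 + a\right) \left(a + 8\right) = \left(-4 - 4 a\right) \left(8 + a\right)$)
$6876 - z{\left(36,\sqrt{-4 + 27} \right)} = 6876 - 4 \left(-1 - 36\right) \left(8 + 36\right) = 6876 - 4 \left(-1 - 36\right) 44 = 6876 - 4 \left(-37\right) 44 = 6876 - -6512 = 6876 + 6512 = 13388$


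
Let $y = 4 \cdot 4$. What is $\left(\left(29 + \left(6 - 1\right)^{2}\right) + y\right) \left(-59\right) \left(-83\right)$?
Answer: $342790$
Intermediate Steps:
$y = 16$
$\left(\left(29 + \left(6 - 1\right)^{2}\right) + y\right) \left(-59\right) \left(-83\right) = \left(\left(29 + \left(6 - 1\right)^{2}\right) + 16\right) \left(-59\right) \left(-83\right) = \left(\left(29 + 5^{2}\right) + 16\right) \left(-59\right) \left(-83\right) = \left(\left(29 + 25\right) + 16\right) \left(-59\right) \left(-83\right) = \left(54 + 16\right) \left(-59\right) \left(-83\right) = 70 \left(-59\right) \left(-83\right) = \left(-4130\right) \left(-83\right) = 342790$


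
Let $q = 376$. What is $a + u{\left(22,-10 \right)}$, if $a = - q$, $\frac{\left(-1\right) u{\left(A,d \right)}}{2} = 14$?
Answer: $-404$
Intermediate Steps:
$u{\left(A,d \right)} = -28$ ($u{\left(A,d \right)} = \left(-2\right) 14 = -28$)
$a = -376$ ($a = \left(-1\right) 376 = -376$)
$a + u{\left(22,-10 \right)} = -376 - 28 = -404$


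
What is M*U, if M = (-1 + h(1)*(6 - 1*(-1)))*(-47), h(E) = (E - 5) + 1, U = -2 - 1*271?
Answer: -282282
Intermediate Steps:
U = -273 (U = -2 - 271 = -273)
h(E) = -4 + E (h(E) = (-5 + E) + 1 = -4 + E)
M = 1034 (M = (-1 + (-4 + 1)*(6 - 1*(-1)))*(-47) = (-1 - 3*(6 + 1))*(-47) = (-1 - 3*7)*(-47) = (-1 - 21)*(-47) = -22*(-47) = 1034)
M*U = 1034*(-273) = -282282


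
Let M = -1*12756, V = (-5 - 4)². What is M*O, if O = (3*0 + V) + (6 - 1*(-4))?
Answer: -1160796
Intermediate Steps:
V = 81 (V = (-9)² = 81)
M = -12756
O = 91 (O = (3*0 + 81) + (6 - 1*(-4)) = (0 + 81) + (6 + 4) = 81 + 10 = 91)
M*O = -12756*91 = -1160796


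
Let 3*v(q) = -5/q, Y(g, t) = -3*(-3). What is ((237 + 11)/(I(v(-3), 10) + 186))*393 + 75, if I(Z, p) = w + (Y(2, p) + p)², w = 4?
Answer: 138789/551 ≈ 251.89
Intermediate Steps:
Y(g, t) = 9
v(q) = -5/(3*q) (v(q) = (-5/q)/3 = -5/(3*q))
I(Z, p) = 4 + (9 + p)²
((237 + 11)/(I(v(-3), 10) + 186))*393 + 75 = ((237 + 11)/((4 + (9 + 10)²) + 186))*393 + 75 = (248/((4 + 19²) + 186))*393 + 75 = (248/((4 + 361) + 186))*393 + 75 = (248/(365 + 186))*393 + 75 = (248/551)*393 + 75 = 97464/551 + 75 = 138789/551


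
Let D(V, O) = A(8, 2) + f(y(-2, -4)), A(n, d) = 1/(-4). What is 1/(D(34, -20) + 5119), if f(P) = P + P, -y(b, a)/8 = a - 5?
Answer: 4/21051 ≈ 0.00019001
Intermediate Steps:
y(b, a) = 40 - 8*a (y(b, a) = -8*(a - 5) = -8*(-5 + a) = 40 - 8*a)
A(n, d) = -1/4 (A(n, d) = 1*(-1/4) = -1/4)
f(P) = 2*P
D(V, O) = 575/4 (D(V, O) = -1/4 + 2*(40 - 8*(-4)) = -1/4 + 2*(40 + 32) = -1/4 + 2*72 = -1/4 + 144 = 575/4)
1/(D(34, -20) + 5119) = 1/(575/4 + 5119) = 1/(21051/4) = 4/21051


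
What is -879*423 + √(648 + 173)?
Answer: -371817 + √821 ≈ -3.7179e+5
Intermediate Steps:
-879*423 + √(648 + 173) = -371817 + √821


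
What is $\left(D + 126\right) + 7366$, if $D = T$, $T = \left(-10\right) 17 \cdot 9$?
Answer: $5962$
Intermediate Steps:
$T = -1530$ ($T = \left(-170\right) 9 = -1530$)
$D = -1530$
$\left(D + 126\right) + 7366 = \left(-1530 + 126\right) + 7366 = -1404 + 7366 = 5962$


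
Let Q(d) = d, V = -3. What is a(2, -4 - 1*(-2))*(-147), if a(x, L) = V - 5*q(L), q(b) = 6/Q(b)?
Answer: -1764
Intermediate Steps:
q(b) = 6/b
a(x, L) = -3 - 30/L
a(2, -4 - 1*(-2))*(-147) = (-3 - 30/(-4 - 1*(-2)))*(-147) = (-3 - 30/(-4 + 2))*(-147) = (-3 - 30/(-2))*(-147) = (-3 - 30*(-½))*(-147) = (-3 + 15)*(-147) = 12*(-147) = -1764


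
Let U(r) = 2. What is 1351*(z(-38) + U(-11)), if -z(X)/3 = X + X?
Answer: 310730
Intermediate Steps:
z(X) = -6*X (z(X) = -3*(X + X) = -6*X)
1351*(z(-38) + U(-11)) = 1351*(-6*(-38) + 2) = 1351*(228 + 2) = 1351*230 = 310730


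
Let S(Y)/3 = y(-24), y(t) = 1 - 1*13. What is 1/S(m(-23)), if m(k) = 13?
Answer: -1/36 ≈ -0.027778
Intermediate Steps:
y(t) = -12 (y(t) = 1 - 13 = -12)
S(Y) = -36 (S(Y) = 3*(-12) = -36)
1/S(m(-23)) = 1/(-36) = -1/36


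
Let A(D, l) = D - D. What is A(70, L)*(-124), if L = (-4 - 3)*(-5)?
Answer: 0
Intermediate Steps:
L = 35 (L = -7*(-5) = 35)
A(D, l) = 0
A(70, L)*(-124) = 0*(-124) = 0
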